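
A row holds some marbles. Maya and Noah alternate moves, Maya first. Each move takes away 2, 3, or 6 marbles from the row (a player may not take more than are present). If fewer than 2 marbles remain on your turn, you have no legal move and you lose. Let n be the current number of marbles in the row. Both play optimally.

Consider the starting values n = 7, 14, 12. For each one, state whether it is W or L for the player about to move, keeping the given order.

Build the W/L table. Terminal = L. A non-terminal position is W if it has a move to some L; otherwise it is L.
n=0: no move → L
n=1: no move → L
n=2: →0(L), so W
n=3: →1(L), so W
n=4: →1(L), so W
n=5: →3(W), 2(W) — all W, so L
n=6: →0(L), so W
n=7: →5(L), so W
n=8: →5(L), so W
n=9: →7(W), 6(W), 3(W) — all W, so L
n=10: →8(W), 7(W), 4(W) — all W, so L
n=11: →9(L), so W
n=12: →10(L), so W
n=13: →10(L), so W
n=14: →12(W), 11(W), 8(W) — all W, so L

7: W, 14: L, 12: W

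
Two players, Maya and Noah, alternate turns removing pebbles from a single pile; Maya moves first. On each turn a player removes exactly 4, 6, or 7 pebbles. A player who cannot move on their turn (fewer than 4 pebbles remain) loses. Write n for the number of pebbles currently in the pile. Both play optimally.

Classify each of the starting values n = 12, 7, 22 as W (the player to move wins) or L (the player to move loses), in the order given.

Classify positions by backward induction: terminal positions (no move available) are L. From any other position, the mover wins iff some move reaches an L.
n=0: no move → L
n=1: no move → L
n=2: no move → L
n=3: no move → L
n=4: W (go to 0, an L position)
n=5: W (go to 1, an L position)
n=6: W (go to 2, an L position)
n=7: W (go to 3, an L position)
n=8: W (go to 2, an L position)
n=9: W (go to 3, an L position)
n=10: W (go to 3, an L position)
n=11: L (options 7(W), 5(W), 4(W) are all W)
n=12: L (options 8(W), 6(W), 5(W) are all W)
n=13: L (options 9(W), 7(W), 6(W) are all W)
n=14: L (options 10(W), 8(W), 7(W) are all W)
n=15: W (go to 11, an L position)
n=16: W (go to 12, an L position)
n=17: W (go to 13, an L position)
n=18: W (go to 14, an L position)
n=19: W (go to 13, an L position)
n=20: W (go to 14, an L position)
n=21: W (go to 14, an L position)
n=22: L (options 18(W), 16(W), 15(W) are all W)

12: L, 7: W, 22: L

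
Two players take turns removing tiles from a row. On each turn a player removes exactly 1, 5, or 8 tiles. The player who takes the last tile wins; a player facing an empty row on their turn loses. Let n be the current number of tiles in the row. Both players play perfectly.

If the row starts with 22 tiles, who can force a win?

Classify positions by backward induction: terminal positions (no move available) are L. From any other position, the mover wins iff some move reaches an L.
n=0: no move → L
n=1: W (go to 0, an L position)
n=2: L (sole option 1(W) is W)
n=3: W (go to 2, an L position)
n=4: L (sole option 3(W) is W)
n=5: W (go to 4, an L position)
n=6: L (options 5(W), 1(W) are all W)
n=7: W (go to 6, an L position)
n=8: W (go to 0, an L position)
n=9: W (go to 4, an L position)
n=10: W (go to 2, an L position)
n=11: W (go to 6, an L position)
n=12: W (go to 4, an L position)
n=13: L (options 12(W), 8(W), 5(W) are all W)
n=14: W (go to 13, an L position)
n=15: L (options 14(W), 10(W), 7(W) are all W)
n=16: W (go to 15, an L position)
n=17: L (options 16(W), 12(W), 9(W) are all W)
n=18: W (go to 17, an L position)
n=19: L (options 18(W), 14(W), 11(W) are all W)
n=20: W (go to 19, an L position)
n=21: W (go to 13, an L position)
n=22: W (go to 17, an L position)
From 22 the player to move can remove 5, leaving 17, reaching an L position.

The first player wins.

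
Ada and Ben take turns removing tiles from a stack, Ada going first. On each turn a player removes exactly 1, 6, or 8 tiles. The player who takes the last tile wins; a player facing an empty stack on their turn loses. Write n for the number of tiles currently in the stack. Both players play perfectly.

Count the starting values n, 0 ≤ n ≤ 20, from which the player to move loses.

Label each position W (a win for the player to move) or L (a loss). A position with no legal move is L; any other position is W exactly when some move reaches an L, and L when every move reaches a W.
n=0: no move → L
n=1: W (go to 0, an L position)
n=2: L (sole option 1(W) is W)
n=3: W (go to 2, an L position)
n=4: L (sole option 3(W) is W)
n=5: W (go to 4, an L position)
n=6: W (go to 0, an L position)
n=7: L (options 6(W), 1(W) are all W)
n=8: W (go to 7, an L position)
n=9: L (options 8(W), 3(W), 1(W) are all W)
n=10: W (go to 9, an L position)
n=11: L (options 10(W), 5(W), 3(W) are all W)
n=12: W (go to 11, an L position)
n=13: W (go to 7, an L position)
n=14: L (options 13(W), 8(W), 6(W) are all W)
n=15: W (go to 14, an L position)
n=16: L (options 15(W), 10(W), 8(W) are all W)
n=17: W (go to 16, an L position)
n=18: L (options 17(W), 12(W), 10(W) are all W)
n=19: W (go to 18, an L position)
n=20: W (go to 14, an L position)
L entries with 0 ≤ n ≤ 20: n = 0, 2, 4, 7, 9, 11, 14, 16, 18; that makes 9.

9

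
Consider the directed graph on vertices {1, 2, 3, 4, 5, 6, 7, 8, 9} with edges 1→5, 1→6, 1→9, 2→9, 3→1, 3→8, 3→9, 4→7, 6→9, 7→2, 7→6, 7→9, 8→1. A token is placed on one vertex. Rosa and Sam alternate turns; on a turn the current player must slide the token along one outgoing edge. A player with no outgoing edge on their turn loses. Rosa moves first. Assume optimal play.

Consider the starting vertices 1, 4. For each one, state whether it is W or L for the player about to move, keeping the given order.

1: W, 4: L

Compute win/loss labels from the base case upward. A position with no move is L. Any other position is W if it can reach an L in one move, else L.
Every edge goes from a vertex to one that appears earlier in the order 5, 9, 6, 1, 2, 8, 7, 4, 3, so processing vertices in that order labels each vertex after all of its successors.
5: no outgoing edge → L
9: no outgoing edge → L
6: W (go to 9, an L position)
1: W (go to 9, an L position)
2: W (go to 9, an L position)
8: L (sole option 1(W) is W)
7: W (go to 9, an L position)
4: L (sole option 7(W) is W)
3: W (go to 8, an L position)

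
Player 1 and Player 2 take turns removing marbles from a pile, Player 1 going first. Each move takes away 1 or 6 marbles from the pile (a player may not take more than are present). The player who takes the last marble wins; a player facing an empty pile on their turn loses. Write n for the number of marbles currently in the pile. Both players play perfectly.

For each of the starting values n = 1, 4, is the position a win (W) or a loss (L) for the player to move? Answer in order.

Classify positions by backward induction: terminal positions (no move available) are L. From any other position, the mover wins iff some move reaches an L.
n=0: no move → L
n=1: reaches L-position 0 → W
n=2: only reaches 1(W), which is W → L
n=3: reaches L-position 2 → W
n=4: only reaches 3(W), which is W → L

1: W, 4: L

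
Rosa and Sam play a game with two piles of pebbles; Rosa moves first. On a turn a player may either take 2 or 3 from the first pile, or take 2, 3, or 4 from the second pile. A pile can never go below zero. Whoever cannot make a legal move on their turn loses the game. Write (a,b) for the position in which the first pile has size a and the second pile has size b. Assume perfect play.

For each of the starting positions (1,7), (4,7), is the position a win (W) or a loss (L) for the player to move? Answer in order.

Build the W/L table. Terminal = L. A non-terminal position is W if it has a move to some L; otherwise it is L.
No move ever increases a pile, so every position that can arise here has a ≤ 4 and b ≤ 7; it is enough to label the cells with 0 ≤ a ≤ 4 and 0 ≤ b ≤ 7.
Every move lowers a or b (never raises either), so fill the grid row by row in increasing a, and left to right within a row: each cell's successors are then already labelled.
      b=0  b=1  b=2  b=3  b=4  b=5  b=6  b=7
a=0:    L    L    W    W    W    W    L    L
a=1:    L    L    W    W    W    W    L    L
a=2:    W    W    L    L    W    W    W    W
a=3:    W    W    L    L    W    W    W    W
a=4:    W    W    W    W    L    L    W    W
Cells with no legal move (terminal, hence L): (0,0), (0,1), (1,0), (1,1).
The remaining L cells, each justified by listing all of its moves:
(0,6): only reaches (0,4)(W), (0,3)(W), (0,2)(W), all W → L
(0,7): only reaches (0,5)(W), (0,4)(W), (0,3)(W), all W → L
(1,6): only reaches (1,4)(W), (1,3)(W), (1,2)(W), all W → L
(1,7): only reaches (1,5)(W), (1,4)(W), (1,3)(W), all W → L
(2,2): only reaches (0,2)(W), (2,0)(W), all W → L
(2,3): only reaches (0,3)(W), (2,1)(W), (2,0)(W), all W → L
(3,2): only reaches (1,2)(W), (0,2)(W), (3,0)(W), all W → L
(3,3): only reaches (1,3)(W), (0,3)(W), (3,1)(W), (3,0)(W), all W → L
(4,4): only reaches (2,4)(W), (1,4)(W), (4,2)(W), (4,1)(W), (4,0)(W), all W → L
(4,5): only reaches (2,5)(W), (1,5)(W), (4,3)(W), (4,2)(W), (4,1)(W), all W → L
Every other cell has at least one move into one of the L cells above, so it is W.
(1,7): one of the L cells justified above, so L
(4,7): the move to (1,7) reaches an L cell, so W

(1,7): L, (4,7): W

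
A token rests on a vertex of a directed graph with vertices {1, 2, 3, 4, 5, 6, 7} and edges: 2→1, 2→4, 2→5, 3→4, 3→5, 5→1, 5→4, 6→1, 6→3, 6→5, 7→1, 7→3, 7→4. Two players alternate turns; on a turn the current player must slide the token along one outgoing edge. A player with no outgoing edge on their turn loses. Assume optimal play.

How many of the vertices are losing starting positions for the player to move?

2

Label each position W (a win for the player to move) or L (a loss). A position with no legal move is L; any other position is W exactly when some move reaches an L, and L when every move reaches a W.
Every edge goes from a vertex to one that appears earlier in the order 4, 1, 5, 2, 3, 7, 6, so processing vertices in that order labels each vertex after all of its successors.
4: no outgoing edge → L
1: no outgoing edge → L
5: W (go to 1, an L position)
2: W (go to 1, an L position)
3: W (go to 4, an L position)
7: W (go to 1, an L position)
6: W (go to 1, an L position)
The L vertices are 1, 4; that is 2 in all.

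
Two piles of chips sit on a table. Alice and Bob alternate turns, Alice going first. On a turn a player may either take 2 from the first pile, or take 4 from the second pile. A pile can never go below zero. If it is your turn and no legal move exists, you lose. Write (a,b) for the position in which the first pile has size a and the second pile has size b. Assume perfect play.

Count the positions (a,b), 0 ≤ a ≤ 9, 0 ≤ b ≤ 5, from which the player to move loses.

32

Work bottom-up. With no move the player to move loses. Otherwise the position is W if at least one move leads to an L position for the opponent, and L if every move leads to a W.
Every move lowers a or b (never raises either), so fill the grid row by row in increasing a, and left to right within a row: each cell's successors are then already labelled.
      b=0  b=1  b=2  b=3  b=4  b=5
a=0:    L    L    L    L    W    W
a=1:    L    L    L    L    W    W
a=2:    W    W    W    W    L    L
a=3:    W    W    W    W    L    L
a=4:    L    L    L    L    W    W
a=5:    L    L    L    L    W    W
a=6:    W    W    W    W    L    L
a=7:    W    W    W    W    L    L
a=8:    L    L    L    L    W    W
a=9:    L    L    L    L    W    W
Cells with no legal move (terminal, hence L): (0,0), (0,1), (0,2), (0,3), (1,0), (1,1), (1,2), (1,3).
The remaining L cells, each justified by listing all of its moves:
(2,4): L (options (0,4)(W), (2,0)(W) are all W)
(2,5): L (options (0,5)(W), (2,1)(W) are all W)
(3,4): L (options (1,4)(W), (3,0)(W) are all W)
(3,5): L (options (1,5)(W), (3,1)(W) are all W)
(4,0): L (sole option (2,0)(W) is W)
(4,1): L (sole option (2,1)(W) is W)
(4,2): L (sole option (2,2)(W) is W)
(4,3): L (sole option (2,3)(W) is W)
(5,0): L (sole option (3,0)(W) is W)
(5,1): L (sole option (3,1)(W) is W)
(5,2): L (sole option (3,2)(W) is W)
(5,3): L (sole option (3,3)(W) is W)
(6,4): L (options (4,4)(W), (6,0)(W) are all W)
(6,5): L (options (4,5)(W), (6,1)(W) are all W)
(7,4): L (options (5,4)(W), (7,0)(W) are all W)
(7,5): L (options (5,5)(W), (7,1)(W) are all W)
(8,0): L (sole option (6,0)(W) is W)
(8,1): L (sole option (6,1)(W) is W)
(8,2): L (sole option (6,2)(W) is W)
(8,3): L (sole option (6,3)(W) is W)
(9,0): L (sole option (7,0)(W) is W)
(9,1): L (sole option (7,1)(W) is W)
(9,2): L (sole option (7,2)(W) is W)
(9,3): L (sole option (7,3)(W) is W)
Every other cell has at least one move into one of the L cells above, so it is W.
L cells per row: a=0: 4, a=1: 4, a=2: 2, a=3: 2, a=4: 4, a=5: 4, a=6: 2, a=7: 2, a=8: 4, a=9: 4; total 32.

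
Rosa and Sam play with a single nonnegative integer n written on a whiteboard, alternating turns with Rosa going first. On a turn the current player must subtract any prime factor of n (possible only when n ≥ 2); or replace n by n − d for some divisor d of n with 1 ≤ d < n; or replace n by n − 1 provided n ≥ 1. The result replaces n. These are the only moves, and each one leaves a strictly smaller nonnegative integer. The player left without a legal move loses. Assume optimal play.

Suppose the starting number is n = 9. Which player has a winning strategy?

Sam wins.

Compute win/loss labels from the base case upward. A position with no move is L. Any other position is W if it can reach an L in one move, else L.
n=0: no move → L
n=1: →0(L), so W
n=2: →0(L), so W
n=3: →0(L), so W
n=4: →2(W), 3(W) — all W, so L
n=5: →0(L), so W
n=6: →4(L), so W
n=7: →0(L), so W
n=8: →4(L), so W
n=9: →6(W), 8(W) — all W, so L
Every move from 9 reaches a W position, so the mover loses.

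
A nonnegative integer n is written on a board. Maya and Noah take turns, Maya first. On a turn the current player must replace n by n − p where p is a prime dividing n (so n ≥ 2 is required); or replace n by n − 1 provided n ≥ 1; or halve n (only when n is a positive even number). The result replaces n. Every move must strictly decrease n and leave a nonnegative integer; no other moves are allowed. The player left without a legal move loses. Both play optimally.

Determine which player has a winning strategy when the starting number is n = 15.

Maya wins.

Compute win/loss labels from the base case upward. A position with no move is L. Any other position is W if it can reach an L in one move, else L.
n=0: no move → L
n=1: W (go to 0, an L position)
n=2: W (go to 0, an L position)
n=3: W (go to 0, an L position)
n=4: L (options 2(W), 3(W) are all W)
n=5: W (go to 0, an L position)
n=6: W (go to 4, an L position)
n=7: W (go to 0, an L position)
n=8: W (go to 4, an L position)
n=9: L (options 6(W), 8(W) are all W)
n=10: W (go to 9, an L position)
n=11: W (go to 0, an L position)
n=12: W (go to 9, an L position)
n=13: W (go to 0, an L position)
n=14: L (options 7(W), 12(W), 13(W) are all W)
n=15: W (go to 14, an L position)
From 15 Maya can move to 14, reaching an L position.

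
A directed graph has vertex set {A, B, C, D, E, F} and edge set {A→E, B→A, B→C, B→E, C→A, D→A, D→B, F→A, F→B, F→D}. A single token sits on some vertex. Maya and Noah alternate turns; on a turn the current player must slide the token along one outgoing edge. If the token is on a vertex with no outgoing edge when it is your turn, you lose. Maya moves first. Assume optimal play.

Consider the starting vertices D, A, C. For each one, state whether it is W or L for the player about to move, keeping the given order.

D: L, A: W, C: L

Use the standard recursion: the mover loses at a terminal position; elsewhere, the mover wins exactly when some move hands the opponent an L position.
Every edge goes from a vertex to one that appears earlier in the order E, A, C, B, D, F, so processing vertices in that order labels each vertex after all of its successors.
E: no outgoing edge → L
A: reaches L-position E → W
C: only reaches A(W), which is W → L
B: reaches L-position C → W
D: only reaches B(W), A(W), all W → L
F: reaches L-position D → W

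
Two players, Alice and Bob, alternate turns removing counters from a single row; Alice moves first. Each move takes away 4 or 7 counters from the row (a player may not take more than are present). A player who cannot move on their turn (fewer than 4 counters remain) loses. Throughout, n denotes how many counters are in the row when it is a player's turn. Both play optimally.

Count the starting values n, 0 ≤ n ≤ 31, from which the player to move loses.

Label each position W (a win for the player to move) or L (a loss). A position with no legal move is L; any other position is W exactly when some move reaches an L, and L when every move reaches a W.
n=0: no move → L
n=1: no move → L
n=2: no move → L
n=3: no move → L
n=4: W (go to 0, an L position)
n=5: W (go to 1, an L position)
n=6: W (go to 2, an L position)
n=7: W (go to 3, an L position)
n=8: W (go to 1, an L position)
n=9: W (go to 2, an L position)
n=10: W (go to 3, an L position)
n=11: L (options 7(W), 4(W) are all W)
n=12: L (options 8(W), 5(W) are all W)
n=13: L (options 9(W), 6(W) are all W)
n=14: L (options 10(W), 7(W) are all W)
n=15: W (go to 11, an L position)
n=16: W (go to 12, an L position)
n=17: W (go to 13, an L position)
n=18: W (go to 14, an L position)
n=19: W (go to 12, an L position)
n=20: W (go to 13, an L position)
n=21: W (go to 14, an L position)
n=22: L (options 18(W), 15(W) are all W)
n=23: L (options 19(W), 16(W) are all W)
n=24: L (options 20(W), 17(W) are all W)
n=25: L (options 21(W), 18(W) are all W)
n=26: W (go to 22, an L position)
n=27: W (go to 23, an L position)
n=28: W (go to 24, an L position)
n=29: W (go to 25, an L position)
n=30: W (go to 23, an L position)
n=31: W (go to 24, an L position)
L entries with 0 ≤ n ≤ 31: n = 0, 1, 2, 3, 11, 12, 13, 14, 22, 23, 24, 25; that makes 12.

12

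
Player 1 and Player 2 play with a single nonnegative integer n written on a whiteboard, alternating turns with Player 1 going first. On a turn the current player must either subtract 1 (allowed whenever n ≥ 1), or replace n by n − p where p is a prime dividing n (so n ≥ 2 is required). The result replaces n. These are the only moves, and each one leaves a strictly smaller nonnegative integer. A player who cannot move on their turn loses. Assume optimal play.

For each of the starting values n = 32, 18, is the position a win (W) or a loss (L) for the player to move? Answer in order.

32: L, 18: W

Classify positions by backward induction: terminal positions (no move available) are L. From any other position, the mover wins iff some move reaches an L.
n=0: no move → L
n=1: W (go to 0, an L position)
n=2: W (go to 0, an L position)
n=3: W (go to 0, an L position)
n=4: L (options 2(W), 3(W) are all W)
n=5: W (go to 0, an L position)
n=6: W (go to 4, an L position)
n=7: W (go to 0, an L position)
n=8: L (options 6(W), 7(W) are all W)
n=9: W (go to 8, an L position)
n=10: W (go to 8, an L position)
n=11: W (go to 0, an L position)
n=12: L (options 9(W), 10(W), 11(W) are all W)
n=13: W (go to 0, an L position)
n=14: W (go to 12, an L position)
n=15: W (go to 12, an L position)
n=16: L (options 14(W), 15(W) are all W)
n=17: W (go to 0, an L position)
n=18: W (go to 16, an L position)
n=19: W (go to 0, an L position)
n=20: L (options 15(W), 18(W), 19(W) are all W)
n=21: W (go to 20, an L position)
n=22: W (go to 20, an L position)
n=23: W (go to 0, an L position)
n=24: L (options 21(W), 22(W), 23(W) are all W)
n=25: W (go to 20, an L position)
n=26: W (go to 24, an L position)
n=27: W (go to 24, an L position)
n=28: L (options 21(W), 26(W), 27(W) are all W)
n=29: W (go to 0, an L position)
n=30: W (go to 28, an L position)
n=31: W (go to 0, an L position)
n=32: L (options 30(W), 31(W) are all W)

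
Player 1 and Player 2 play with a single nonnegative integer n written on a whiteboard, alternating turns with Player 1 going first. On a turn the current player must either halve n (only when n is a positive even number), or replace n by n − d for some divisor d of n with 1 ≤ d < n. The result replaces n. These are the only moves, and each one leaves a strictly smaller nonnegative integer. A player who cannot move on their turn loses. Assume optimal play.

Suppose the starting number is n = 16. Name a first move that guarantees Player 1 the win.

Build the W/L table. Terminal = L. A non-terminal position is W if it has a move to some L; otherwise it is L.
n=0: no move → L
n=1: no move → L
n=2: can move to 1, which is L ⇒ W
n=3: the only move is to 2(W), a W ⇒ L
n=4: can move to 3, which is L ⇒ W
n=5: the only move is to 4(W), a W ⇒ L
n=6: can move to 3, which is L ⇒ W
n=7: the only move is to 6(W), a W ⇒ L
n=8: can move to 7, which is L ⇒ W
n=9: moves to 6(W), 8(W); every one is W ⇒ L
n=10: can move to 5, which is L ⇒ W
n=11: the only move is to 10(W), a W ⇒ L
n=12: can move to 9, which is L ⇒ W
n=13: the only move is to 12(W), a W ⇒ L
n=14: can move to 7, which is L ⇒ W
n=15: moves to 10(W), 12(W), 14(W); every one is W ⇒ L
n=16: can move to 15, which is L ⇒ W
From 16, the L positions reachable in one move are: 15.

Move to 15.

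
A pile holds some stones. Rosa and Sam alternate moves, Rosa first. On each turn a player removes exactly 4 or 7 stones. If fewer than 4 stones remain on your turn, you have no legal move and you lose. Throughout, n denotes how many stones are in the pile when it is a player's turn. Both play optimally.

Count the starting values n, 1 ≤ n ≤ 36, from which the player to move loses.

15

Compute win/loss labels from the base case upward. A position with no move is L. Any other position is W if it can reach an L in one move, else L.
n=0: no move → L
n=1: no move → L
n=2: no move → L
n=3: no move → L
n=4: can move to 0, which is L ⇒ W
n=5: can move to 1, which is L ⇒ W
n=6: can move to 2, which is L ⇒ W
n=7: can move to 3, which is L ⇒ W
n=8: can move to 1, which is L ⇒ W
n=9: can move to 2, which is L ⇒ W
n=10: can move to 3, which is L ⇒ W
n=11: moves to 7(W), 4(W); every one is W ⇒ L
n=12: moves to 8(W), 5(W); every one is W ⇒ L
n=13: moves to 9(W), 6(W); every one is W ⇒ L
n=14: moves to 10(W), 7(W); every one is W ⇒ L
n=15: can move to 11, which is L ⇒ W
n=16: can move to 12, which is L ⇒ W
n=17: can move to 13, which is L ⇒ W
n=18: can move to 14, which is L ⇒ W
n=19: can move to 12, which is L ⇒ W
n=20: can move to 13, which is L ⇒ W
n=21: can move to 14, which is L ⇒ W
n=22: moves to 18(W), 15(W); every one is W ⇒ L
n=23: moves to 19(W), 16(W); every one is W ⇒ L
n=24: moves to 20(W), 17(W); every one is W ⇒ L
n=25: moves to 21(W), 18(W); every one is W ⇒ L
n=26: can move to 22, which is L ⇒ W
n=27: can move to 23, which is L ⇒ W
n=28: can move to 24, which is L ⇒ W
n=29: can move to 25, which is L ⇒ W
n=30: can move to 23, which is L ⇒ W
n=31: can move to 24, which is L ⇒ W
n=32: can move to 25, which is L ⇒ W
n=33: moves to 29(W), 26(W); every one is W ⇒ L
n=34: moves to 30(W), 27(W); every one is W ⇒ L
n=35: moves to 31(W), 28(W); every one is W ⇒ L
n=36: moves to 32(W), 29(W); every one is W ⇒ L
L entries with 1 ≤ n ≤ 36 (n=0 is outside the asked range and is not counted): n = 1, 2, 3, 11, 12, 13, 14, 22, 23, 24, 25, 33, 34, 35, 36; that makes 15.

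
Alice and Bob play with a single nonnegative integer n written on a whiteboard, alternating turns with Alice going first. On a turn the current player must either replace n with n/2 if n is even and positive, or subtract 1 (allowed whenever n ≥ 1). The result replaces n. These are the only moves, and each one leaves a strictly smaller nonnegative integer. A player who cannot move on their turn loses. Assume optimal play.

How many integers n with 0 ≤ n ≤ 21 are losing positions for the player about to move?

11

Use the standard recursion: the mover loses at a terminal position; elsewhere, the mover wins exactly when some move hands the opponent an L position.
n=0: no move → L
n=1: reaches L-position 0 → W
n=2: only reaches 1(W), which is W → L
n=3: reaches L-position 2 → W
n=4: reaches L-position 2 → W
n=5: only reaches 4(W), which is W → L
n=6: reaches L-position 5 → W
n=7: only reaches 6(W), which is W → L
n=8: reaches L-position 7 → W
n=9: only reaches 8(W), which is W → L
n=10: reaches L-position 5 → W
n=11: only reaches 10(W), which is W → L
n=12: reaches L-position 11 → W
n=13: only reaches 12(W), which is W → L
n=14: reaches L-position 7 → W
n=15: only reaches 14(W), which is W → L
n=16: reaches L-position 15 → W
n=17: only reaches 16(W), which is W → L
n=18: reaches L-position 9 → W
n=19: only reaches 18(W), which is W → L
n=20: reaches L-position 19 → W
n=21: only reaches 20(W), which is W → L
L entries with 0 ≤ n ≤ 21: n = 0, 2, 5, 7, 9, 11, 13, 15, 17, 19, 21; that makes 11.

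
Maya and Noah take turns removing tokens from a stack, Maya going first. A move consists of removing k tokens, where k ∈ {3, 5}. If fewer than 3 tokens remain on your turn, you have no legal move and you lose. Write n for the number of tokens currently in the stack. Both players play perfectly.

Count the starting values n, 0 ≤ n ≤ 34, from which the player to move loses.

Compute win/loss labels from the base case upward. A position with no move is L. Any other position is W if it can reach an L in one move, else L.
n=0: no move → L
n=1: no move → L
n=2: no move → L
n=3: reaches L-position 0 → W
n=4: reaches L-position 1 → W
n=5: reaches L-position 2 → W
n=6: reaches L-position 1 → W
n=7: reaches L-position 2 → W
n=8: only reaches 5(W), 3(W), all W → L
n=9: only reaches 6(W), 4(W), all W → L
n=10: only reaches 7(W), 5(W), all W → L
n=11: reaches L-position 8 → W
n=12: reaches L-position 9 → W
n=13: reaches L-position 10 → W
n=14: reaches L-position 9 → W
n=15: reaches L-position 10 → W
n=16: only reaches 13(W), 11(W), all W → L
n=17: only reaches 14(W), 12(W), all W → L
n=18: only reaches 15(W), 13(W), all W → L
n=19: reaches L-position 16 → W
n=20: reaches L-position 17 → W
n=21: reaches L-position 18 → W
n=22: reaches L-position 17 → W
n=23: reaches L-position 18 → W
n=24: only reaches 21(W), 19(W), all W → L
n=25: only reaches 22(W), 20(W), all W → L
n=26: only reaches 23(W), 21(W), all W → L
n=27: reaches L-position 24 → W
n=28: reaches L-position 25 → W
n=29: reaches L-position 26 → W
n=30: reaches L-position 25 → W
n=31: reaches L-position 26 → W
n=32: only reaches 29(W), 27(W), all W → L
n=33: only reaches 30(W), 28(W), all W → L
n=34: only reaches 31(W), 29(W), all W → L
L entries with 0 ≤ n ≤ 34: n = 0, 1, 2, 8, 9, 10, 16, 17, 18, 24, 25, 26, 32, 33, 34; that makes 15.

15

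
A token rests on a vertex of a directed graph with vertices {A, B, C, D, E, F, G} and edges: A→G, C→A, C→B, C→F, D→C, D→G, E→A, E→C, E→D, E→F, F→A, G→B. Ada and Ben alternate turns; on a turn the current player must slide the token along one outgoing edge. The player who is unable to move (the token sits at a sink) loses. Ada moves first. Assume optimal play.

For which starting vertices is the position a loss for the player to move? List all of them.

A, B, D

Use the standard recursion: the mover loses at a terminal position; elsewhere, the mover wins exactly when some move hands the opponent an L position.
Every edge goes from a vertex to one that appears earlier in the order B, G, A, F, C, D, E, so processing vertices in that order labels each vertex after all of its successors.
B: no outgoing edge → L
G: reaches L-position B → W
A: only reaches G(W), which is W → L
F: reaches L-position A → W
C: reaches L-position A → W
D: only reaches C(W), G(W), all W → L
E: reaches L-position D → W
The losing starting vertices are exactly the entries labelled L in this table (3 of them).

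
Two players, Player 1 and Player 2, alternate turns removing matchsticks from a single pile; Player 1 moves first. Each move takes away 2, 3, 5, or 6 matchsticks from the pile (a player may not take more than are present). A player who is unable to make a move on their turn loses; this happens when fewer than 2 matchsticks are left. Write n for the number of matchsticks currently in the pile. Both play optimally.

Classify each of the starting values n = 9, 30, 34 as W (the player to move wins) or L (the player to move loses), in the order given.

Classify positions by backward induction: terminal positions (no move available) are L. From any other position, the mover wins iff some move reaches an L.
n=0: no move → L
n=1: no move → L
n=2: reaches L-position 0 → W
n=3: reaches L-position 1 → W
n=4: reaches L-position 1 → W
n=5: reaches L-position 0 → W
n=6: reaches L-position 1 → W
n=7: reaches L-position 1 → W
n=8: only reaches 6(W), 5(W), 3(W), 2(W), all W → L
n=9: only reaches 7(W), 6(W), 4(W), 3(W), all W → L
n=10: reaches L-position 8 → W
n=11: reaches L-position 9 → W
n=12: reaches L-position 9 → W
n=13: reaches L-position 8 → W
n=14: reaches L-position 9 → W
n=15: reaches L-position 9 → W
n=16: only reaches 14(W), 13(W), 11(W), 10(W), all W → L
n=17: only reaches 15(W), 14(W), 12(W), 11(W), all W → L
n=18: reaches L-position 16 → W
n=19: reaches L-position 17 → W
n=20: reaches L-position 17 → W
n=21: reaches L-position 16 → W
n=22: reaches L-position 17 → W
n=23: reaches L-position 17 → W
n=24: only reaches 22(W), 21(W), 19(W), 18(W), all W → L
n=25: only reaches 23(W), 22(W), 20(W), 19(W), all W → L
n=26: reaches L-position 24 → W
n=27: reaches L-position 25 → W
n=28: reaches L-position 25 → W
n=29: reaches L-position 24 → W
n=30: reaches L-position 25 → W
n=31: reaches L-position 25 → W
n=32: only reaches 30(W), 29(W), 27(W), 26(W), all W → L
n=33: only reaches 31(W), 30(W), 28(W), 27(W), all W → L
n=34: reaches L-position 32 → W

9: L, 30: W, 34: W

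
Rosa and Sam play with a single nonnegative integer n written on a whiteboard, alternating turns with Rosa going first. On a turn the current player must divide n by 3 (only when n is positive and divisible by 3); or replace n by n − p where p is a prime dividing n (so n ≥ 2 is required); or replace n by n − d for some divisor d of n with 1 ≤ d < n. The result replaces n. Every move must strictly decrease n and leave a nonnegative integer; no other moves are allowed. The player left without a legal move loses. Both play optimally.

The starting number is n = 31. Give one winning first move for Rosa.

Move to 0.

Build the W/L table. Terminal = L. A non-terminal position is W if it has a move to some L; otherwise it is L.
n=0: no move → L
n=1: no move → L
n=2: W (go to 0, an L position)
n=3: W (go to 0, an L position)
n=4: L (options 2(W), 3(W) are all W)
n=5: W (go to 0, an L position)
n=6: W (go to 4, an L position)
n=7: W (go to 0, an L position)
n=8: W (go to 4, an L position)
n=9: L (options 3(W), 6(W), 8(W) are all W)
n=10: W (go to 9, an L position)
n=11: W (go to 0, an L position)
n=12: W (go to 4, an L position)
n=13: W (go to 0, an L position)
n=14: L (options 7(W), 12(W), 13(W) are all W)
n=15: W (go to 14, an L position)
n=16: W (go to 14, an L position)
n=17: W (go to 0, an L position)
n=18: W (go to 9, an L position)
n=19: W (go to 0, an L position)
n=20: L (options 10(W), 15(W), 16(W), 18(W), 19(W) are all W)
n=21: W (go to 14, an L position)
n=22: W (go to 20, an L position)
n=23: W (go to 0, an L position)
n=24: W (go to 20, an L position)
n=25: W (go to 20, an L position)
n=26: L (options 13(W), 24(W), 25(W) are all W)
n=27: W (go to 9, an L position)
n=28: W (go to 14, an L position)
n=29: W (go to 0, an L position)
n=30: W (go to 20, an L position)
n=31: W (go to 0, an L position)
From 31, the L positions reachable in one move are: 0.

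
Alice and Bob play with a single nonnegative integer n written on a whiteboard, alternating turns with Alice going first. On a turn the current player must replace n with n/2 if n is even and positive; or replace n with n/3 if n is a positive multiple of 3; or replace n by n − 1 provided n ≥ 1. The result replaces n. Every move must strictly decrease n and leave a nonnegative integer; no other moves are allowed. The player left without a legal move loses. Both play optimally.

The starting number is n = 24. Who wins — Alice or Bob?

Alice wins.

Positions with no move are L. A position that does have a move is losing for the player to move precisely when every available move leads to a winning position for the opponent. Fill in the labels:
n=0: no move → L
n=1: W (go to 0, an L position)
n=2: L (sole option 1(W) is W)
n=3: W (go to 2, an L position)
n=4: W (go to 2, an L position)
n=5: L (sole option 4(W) is W)
n=6: W (go to 2, an L position)
n=7: L (sole option 6(W) is W)
n=8: W (go to 7, an L position)
n=9: L (options 3(W), 8(W) are all W)
n=10: W (go to 5, an L position)
n=11: L (sole option 10(W) is W)
n=12: W (go to 11, an L position)
n=13: L (sole option 12(W) is W)
n=14: W (go to 7, an L position)
n=15: W (go to 5, an L position)
n=16: L (options 8(W), 15(W) are all W)
n=17: W (go to 16, an L position)
n=18: W (go to 9, an L position)
n=19: L (sole option 18(W) is W)
n=20: W (go to 19, an L position)
n=21: W (go to 7, an L position)
n=22: W (go to 11, an L position)
n=23: L (sole option 22(W) is W)
n=24: W (go to 23, an L position)
The starting position 24 is W: Alice should move to 23, handing over an L position.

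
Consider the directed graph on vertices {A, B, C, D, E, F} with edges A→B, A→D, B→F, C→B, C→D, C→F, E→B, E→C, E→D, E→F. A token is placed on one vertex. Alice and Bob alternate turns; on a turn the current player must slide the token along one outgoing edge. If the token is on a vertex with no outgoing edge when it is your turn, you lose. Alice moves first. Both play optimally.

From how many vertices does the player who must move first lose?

2

Build the W/L table. Terminal = L. A non-terminal position is W if it has a move to some L; otherwise it is L.
Every edge goes from a vertex to one that appears earlier in the order D, F, B, C, E, A, so processing vertices in that order labels each vertex after all of its successors.
D: no outgoing edge → L
F: no outgoing edge → L
B: →F(L), so W
C: →F(L), so W
E: →F(L), so W
A: →D(L), so W
The L vertices are D, F; that is 2 in all.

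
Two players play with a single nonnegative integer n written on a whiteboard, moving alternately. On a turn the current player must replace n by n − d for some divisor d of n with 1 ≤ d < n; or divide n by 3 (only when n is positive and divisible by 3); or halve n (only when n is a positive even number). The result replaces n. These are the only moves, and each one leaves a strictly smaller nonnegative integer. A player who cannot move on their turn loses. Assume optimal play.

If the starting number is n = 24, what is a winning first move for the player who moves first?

Use the standard recursion: the mover loses at a terminal position; elsewhere, the mover wins exactly when some move hands the opponent an L position.
n=0: no move → L
n=1: no move → L
n=2: W (go to 1, an L position)
n=3: W (go to 1, an L position)
n=4: L (options 2(W), 3(W) are all W)
n=5: W (go to 4, an L position)
n=6: W (go to 4, an L position)
n=7: L (sole option 6(W) is W)
n=8: W (go to 4, an L position)
n=9: L (options 3(W), 6(W), 8(W) are all W)
n=10: W (go to 9, an L position)
n=11: L (sole option 10(W) is W)
n=12: W (go to 4, an L position)
n=13: L (sole option 12(W) is W)
n=14: W (go to 7, an L position)
n=15: L (options 5(W), 10(W), 12(W), 14(W) are all W)
n=16: W (go to 15, an L position)
n=17: L (sole option 16(W) is W)
n=18: W (go to 9, an L position)
n=19: L (sole option 18(W) is W)
n=20: W (go to 15, an L position)
n=21: W (go to 7, an L position)
n=22: W (go to 11, an L position)
n=23: L (sole option 22(W) is W)
n=24: W (go to 23, an L position)
From 24, the L positions reachable in one move are: 23.

Move to 23.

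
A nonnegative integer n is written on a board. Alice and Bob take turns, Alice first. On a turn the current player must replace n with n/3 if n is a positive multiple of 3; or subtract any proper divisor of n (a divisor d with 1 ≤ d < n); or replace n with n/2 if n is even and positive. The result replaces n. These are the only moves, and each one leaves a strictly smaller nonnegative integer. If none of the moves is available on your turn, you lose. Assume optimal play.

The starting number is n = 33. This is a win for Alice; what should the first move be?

Classify positions by backward induction: terminal positions (no move available) are L. From any other position, the mover wins iff some move reaches an L.
n=0: no move → L
n=1: no move → L
n=2: reaches L-position 1 → W
n=3: reaches L-position 1 → W
n=4: only reaches 2(W), 3(W), all W → L
n=5: reaches L-position 4 → W
n=6: reaches L-position 4 → W
n=7: only reaches 6(W), which is W → L
n=8: reaches L-position 4 → W
n=9: only reaches 3(W), 6(W), 8(W), all W → L
n=10: reaches L-position 9 → W
n=11: only reaches 10(W), which is W → L
n=12: reaches L-position 4 → W
n=13: only reaches 12(W), which is W → L
n=14: reaches L-position 7 → W
n=15: only reaches 5(W), 10(W), 12(W), 14(W), all W → L
n=16: reaches L-position 15 → W
n=17: only reaches 16(W), which is W → L
n=18: reaches L-position 9 → W
n=19: only reaches 18(W), which is W → L
n=20: reaches L-position 15 → W
n=21: reaches L-position 7 → W
n=22: reaches L-position 11 → W
n=23: only reaches 22(W), which is W → L
n=24: reaches L-position 23 → W
n=25: only reaches 20(W), 24(W), all W → L
n=26: reaches L-position 13 → W
n=27: reaches L-position 9 → W
n=28: only reaches 14(W), 21(W), 24(W), 26(W), 27(W), all W → L
n=29: reaches L-position 28 → W
n=30: reaches L-position 15 → W
n=31: only reaches 30(W), which is W → L
n=32: reaches L-position 28 → W
n=33: reaches L-position 11 → W
From 33, the L positions reachable in one move are: 11.

Move to 11.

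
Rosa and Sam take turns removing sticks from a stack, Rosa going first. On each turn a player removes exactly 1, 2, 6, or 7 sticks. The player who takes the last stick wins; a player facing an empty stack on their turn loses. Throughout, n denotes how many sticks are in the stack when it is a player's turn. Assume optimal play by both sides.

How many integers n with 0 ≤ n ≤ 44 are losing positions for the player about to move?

Work bottom-up. With no move the player to move loses. Otherwise the position is W if at least one move leads to an L position for the opponent, and L if every move leads to a W.
n=0: no move → L
n=1: W (go to 0, an L position)
n=2: W (go to 0, an L position)
n=3: L (options 2(W), 1(W) are all W)
n=4: W (go to 3, an L position)
n=5: W (go to 3, an L position)
n=6: W (go to 0, an L position)
n=7: W (go to 0, an L position)
n=8: L (options 7(W), 6(W), 2(W), 1(W) are all W)
n=9: W (go to 8, an L position)
n=10: W (go to 8, an L position)
n=11: L (options 10(W), 9(W), 5(W), 4(W) are all W)
n=12: W (go to 11, an L position)
n=13: W (go to 11, an L position)
n=14: W (go to 8, an L position)
n=15: W (go to 8, an L position)
n=16: L (options 15(W), 14(W), 10(W), 9(W) are all W)
n=17: W (go to 16, an L position)
n=18: W (go to 16, an L position)
n=19: L (options 18(W), 17(W), 13(W), 12(W) are all W)
n=20: W (go to 19, an L position)
n=21: W (go to 19, an L position)
n=22: W (go to 16, an L position)
n=23: W (go to 16, an L position)
n=24: L (options 23(W), 22(W), 18(W), 17(W) are all W)
n=25: W (go to 24, an L position)
n=26: W (go to 24, an L position)
n=27: L (options 26(W), 25(W), 21(W), 20(W) are all W)
n=28: W (go to 27, an L position)
n=29: W (go to 27, an L position)
n=30: W (go to 24, an L position)
n=31: W (go to 24, an L position)
n=32: L (options 31(W), 30(W), 26(W), 25(W) are all W)
n=33: W (go to 32, an L position)
n=34: W (go to 32, an L position)
n=35: L (options 34(W), 33(W), 29(W), 28(W) are all W)
n=36: W (go to 35, an L position)
n=37: W (go to 35, an L position)
n=38: W (go to 32, an L position)
n=39: W (go to 32, an L position)
n=40: L (options 39(W), 38(W), 34(W), 33(W) are all W)
n=41: W (go to 40, an L position)
n=42: W (go to 40, an L position)
n=43: L (options 42(W), 41(W), 37(W), 36(W) are all W)
n=44: W (go to 43, an L position)
L entries with 0 ≤ n ≤ 44: n = 0, 3, 8, 11, 16, 19, 24, 27, 32, 35, 40, 43; that makes 12.

12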